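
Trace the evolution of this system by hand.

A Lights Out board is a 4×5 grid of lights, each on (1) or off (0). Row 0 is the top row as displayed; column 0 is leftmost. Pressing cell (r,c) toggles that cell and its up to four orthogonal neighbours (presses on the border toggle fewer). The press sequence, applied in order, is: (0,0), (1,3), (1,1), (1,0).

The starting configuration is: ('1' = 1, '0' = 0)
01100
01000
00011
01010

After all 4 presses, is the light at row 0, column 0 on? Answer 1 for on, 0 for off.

0

0) 01100
01000
00011
01010
1) 10100
11000
00011
01010
2) 10110
11111
00001
01010
3) 11110
00011
01001
01010
4) 01110
11011
11001
01010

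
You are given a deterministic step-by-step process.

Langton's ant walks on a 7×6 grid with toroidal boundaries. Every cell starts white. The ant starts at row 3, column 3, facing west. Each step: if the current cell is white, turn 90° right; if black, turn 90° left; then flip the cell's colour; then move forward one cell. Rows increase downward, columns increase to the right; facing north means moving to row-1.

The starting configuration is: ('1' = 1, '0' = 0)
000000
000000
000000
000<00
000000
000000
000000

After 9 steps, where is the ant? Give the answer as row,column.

4,3

[0] 000000
000000
000000
000<00
000000
000000
000000
[1] 000000
000000
000^00
000100
000000
000000
000000
[2] 000000
000000
0001>0
000100
000000
000000
000000
[3] 000000
000000
000110
0001v0
000000
000000
000000
[4] 000000
000000
000110
000<10
000000
000000
000000
[5] 000000
000000
000110
000010
000v00
000000
000000
[6] 000000
000000
000110
000010
00<100
000000
000000
[7] 000000
000000
000110
00^010
001100
000000
000000
[8] 000000
000000
000110
001>10
001100
000000
000000
[9] 000000
000000
000110
001110
001v00
000000
000000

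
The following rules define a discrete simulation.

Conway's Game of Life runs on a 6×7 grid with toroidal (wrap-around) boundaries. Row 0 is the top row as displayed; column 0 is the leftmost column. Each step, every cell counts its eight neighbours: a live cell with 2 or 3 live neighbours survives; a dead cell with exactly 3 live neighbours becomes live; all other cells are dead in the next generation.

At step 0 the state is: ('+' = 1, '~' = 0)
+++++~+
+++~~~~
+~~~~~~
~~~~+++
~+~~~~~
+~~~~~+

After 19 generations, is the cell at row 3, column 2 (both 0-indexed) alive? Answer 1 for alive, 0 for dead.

1

gen 0: +++++~+
+++~~~~
+~~~~~~
~~~~+++
~+~~~~~
+~~~~~+
gen 1: ~~~+~+~
~~~~~~~
+~~~~+~
+~~~~++
~~~~~~~
~~~+~++
gen 2: ~~~~~++
~~~~+~+
+~~~~+~
+~~~~+~
+~~~+~~
~~~~~++
gen 3: +~~~+~~
+~~~+~~
+~~~++~
++~~++~
+~~~+~~
+~~~+~~
gen 4: ++~++++
++~++~~
+~~+~~~
++~+~~~
+~~++~~
++~++++
gen 5: ~~~~~~~
~~~~~~~
~~~+~~+
++~+~~+
~~~~~~~
~~~~~~~
gen 6: ~~~~~~~
~~~~~~~
~~+~~~+
+~+~~~+
+~~~~~~
~~~~~~~
gen 7: ~~~~~~~
~~~~~~~
++~~~~+
+~~~~~+
++~~~~+
~~~~~~~
gen 8: ~~~~~~~
+~~~~~~
~+~~~~+
~~~~~+~
~+~~~~+
+~~~~~~
gen 9: ~~~~~~~
+~~~~~~
+~~~~~+
~~~~~++
+~~~~~+
+~~~~~~
gen 10: ~~~~~~~
+~~~~~+
+~~~~+~
~~~~~+~
+~~~~+~
+~~~~~+
gen 11: ~~~~~~~
+~~~~~+
+~~~~+~
~~~~++~
+~~~~+~
+~~~~~+
gen 12: ~~~~~~~
+~~~~~+
+~~~++~
~~~~++~
+~~~++~
+~~~~~+
gen 13: ~~~~~~~
+~~~~++
+~~~+~~
~~~+~~~
+~~~+~~
+~~~~++
gen 14: ~~~~~~~
+~~~~++
+~~~++~
~~~++~~
+~~~++~
+~~~~++
gen 15: ~~~~~~~
+~~~++~
+~~+~~~
~~~+~~~
+~~+~~~
+~~~++~
gen 16: ~~~~~~~
~~~~+~+
~~~+~~+
~~+++~~
~~~+~~+
~~~~+~+
gen 17: ~~~~~~~
~~~~~+~
~~+~~~~
~~+~++~
~~+~~~~
~~~~~+~
gen 18: ~~~~~~~
~~~~~~~
~~~+++~
~++~~~~
~~~+++~
~~~~~~~
gen 19: ~~~~~~~
~~~~+~~
~~+++~~
~~+~~~~
~~+++~~
~~~~+~~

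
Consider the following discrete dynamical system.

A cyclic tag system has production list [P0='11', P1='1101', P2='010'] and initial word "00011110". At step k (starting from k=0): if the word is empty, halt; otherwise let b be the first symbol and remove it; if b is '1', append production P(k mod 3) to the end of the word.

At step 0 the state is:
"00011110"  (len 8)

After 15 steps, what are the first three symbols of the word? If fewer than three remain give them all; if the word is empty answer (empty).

step 0: "00011110"  (len 8)
step 1: "0011110"  (len 7)
step 2: "011110"  (len 6)
step 3: "11110"  (len 5)
step 4: "111011"  (len 6)
step 5: "110111101"  (len 9)
step 6: "10111101010"  (len 11)
step 7: "011110101011"  (len 12)
step 8: "11110101011"  (len 11)
step 9: "1110101011010"  (len 13)
step 10: "11010101101011"  (len 14)
step 11: "10101011010111101"  (len 17)
step 12: "0101011010111101010"  (len 19)
step 13: "101011010111101010"  (len 18)
step 14: "010110101111010101101"  (len 21)
step 15: "10110101111010101101"  (len 20)

101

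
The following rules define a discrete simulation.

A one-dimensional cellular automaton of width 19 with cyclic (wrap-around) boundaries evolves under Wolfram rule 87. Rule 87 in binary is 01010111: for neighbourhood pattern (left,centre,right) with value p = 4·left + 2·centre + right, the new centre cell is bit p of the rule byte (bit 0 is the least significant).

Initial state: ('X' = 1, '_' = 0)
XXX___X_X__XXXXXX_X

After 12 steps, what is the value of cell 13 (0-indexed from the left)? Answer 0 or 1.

1

0) XXX___X_X__XXXXXX_X
1) __XXXXX_XXX_____X__
2) XX____X___XXXXXXXXX
3) _XXXXXXXXX_________
4) X________XXXXXXXXXX
5) XXXXXXXXX__________
6) ________XXXXXXXXXXX
7) XXXXXXXX__________X
8) _______XXXXXXXXXXX_
9) XXXXXXX__________XX
10) ______XXXXXXXXXXX__
11) XXXXXX__________XXX
12) _____XXXXXXXXXXX___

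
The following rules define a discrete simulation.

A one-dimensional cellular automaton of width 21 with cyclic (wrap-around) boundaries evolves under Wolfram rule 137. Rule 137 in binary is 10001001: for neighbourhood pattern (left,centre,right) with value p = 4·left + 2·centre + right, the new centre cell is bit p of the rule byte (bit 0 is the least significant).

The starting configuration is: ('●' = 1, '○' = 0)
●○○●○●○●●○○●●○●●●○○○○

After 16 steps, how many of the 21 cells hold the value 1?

8

step 0: ●○○●○●○●●○○●●○●●●○○○○
step 1: ○○○○○○○●○○○●○○●●○○●●○
step 2: ●●●●●●○○○●○○○○●○○○●○○
step 3: ●●●●●○○●○○○●●○○○●○○○○
step 4: ●●●●○○○○○●○●○○●○○○●●○
step 5: ●●●○○●●●○○○○○○○○●○●○○
step 6: ●●○○○●●○○●●●●●●○○○○○○
step 7: ●○○●○●○○○●●●●●○○●●●●○
step 8: ○○○○○○○●○●●●●○○○●●●○○
step 9: ●●●●●●○○○●●●○○●○●●○○●
step 10: ●●●●●○○●○●●○○○○○●○○○●
step 11: ●●●●○○○○○●○○●●●○○○●○●
step 12: ●●●○○●●●○○○○●●○○●○○○●
step 13: ●●○○○●●○○●●○●○○○○○●○●
step 14: ●○○●○●○○○●○○○○●●●○○○●
step 15: ○○○○○○○●○○○●●○●●○○●○●
step 16: ○●●●●●○○○●○●○○●○○○○○○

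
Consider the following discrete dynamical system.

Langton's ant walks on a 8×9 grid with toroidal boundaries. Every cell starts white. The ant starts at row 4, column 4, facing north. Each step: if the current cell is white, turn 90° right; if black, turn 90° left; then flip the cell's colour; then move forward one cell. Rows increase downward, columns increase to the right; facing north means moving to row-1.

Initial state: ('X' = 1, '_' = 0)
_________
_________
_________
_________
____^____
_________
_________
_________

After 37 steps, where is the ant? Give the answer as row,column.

0,3

k=0  _________
_________
_________
_________
____^____
_________
_________
_________
k=1  _________
_________
_________
_________
____X>___
_________
_________
_________
k=2  _________
_________
_________
_________
____XX___
_____v___
_________
_________
k=3  _________
_________
_________
_________
____XX___
____<X___
_________
_________
k=4  _________
_________
_________
_________
____^X___
____XX___
_________
_________
k=5  _________
_________
_________
_________
___<_X___
____XX___
_________
_________
k=6  _________
_________
_________
___^_____
___X_X___
____XX___
_________
_________
k=7  _________
_________
_________
___X>____
___X_X___
____XX___
_________
_________
k=8  _________
_________
_________
___XX____
___XvX___
____XX___
_________
_________
k=9  _________
_________
_________
___XX____
___<XX___
____XX___
_________
_________
k=10  _________
_________
_________
___XX____
____XX___
___vXX___
_________
_________
k=11  _________
_________
_________
___XX____
____XX___
__<XXX___
_________
_________
k=12  _________
_________
_________
___XX____
__^_XX___
__XXXX___
_________
_________
k=13  _________
_________
_________
___XX____
__X>XX___
__XXXX___
_________
_________
k=14  _________
_________
_________
___XX____
__XXXX___
__XvXX___
_________
_________
k=15  _________
_________
_________
___XX____
__XXXX___
__X_>X___
_________
_________
k=16  _________
_________
_________
___XX____
__XX^X___
__X__X___
_________
_________
k=17  _________
_________
_________
___XX____
__X<_X___
__X__X___
_________
_________
k=18  _________
_________
_________
___XX____
__X__X___
__Xv_X___
_________
_________
k=19  _________
_________
_________
___XX____
__X__X___
__<X_X___
_________
_________
k=20  _________
_________
_________
___XX____
__X__X___
___X_X___
__v______
_________
k=21  _________
_________
_________
___XX____
__X__X___
___X_X___
_<X______
_________
k=22  _________
_________
_________
___XX____
__X__X___
_^_X_X___
_XX______
_________
k=23  _________
_________
_________
___XX____
__X__X___
_X>X_X___
_XX______
_________
k=24  _________
_________
_________
___XX____
__X__X___
_XXX_X___
_Xv______
_________
k=25  _________
_________
_________
___XX____
__X__X___
_XXX_X___
_X_>_____
_________
k=26  _________
_________
_________
___XX____
__X__X___
_XXX_X___
_X_X_____
___v_____
k=27  _________
_________
_________
___XX____
__X__X___
_XXX_X___
_X_X_____
__<X_____
k=28  _________
_________
_________
___XX____
__X__X___
_XXX_X___
_X^X_____
__XX_____
k=29  _________
_________
_________
___XX____
__X__X___
_XXX_X___
_XX>_____
__XX_____
k=30  _________
_________
_________
___XX____
__X__X___
_XX^_X___
_XX______
__XX_____
k=31  _________
_________
_________
___XX____
__X__X___
_X<__X___
_XX______
__XX_____
k=32  _________
_________
_________
___XX____
__X__X___
_X___X___
_Xv______
__XX_____
k=33  _________
_________
_________
___XX____
__X__X___
_X___X___
_X_>_____
__XX_____
k=34  _________
_________
_________
___XX____
__X__X___
_X___X___
_X_X_____
__Xv_____
k=35  _________
_________
_________
___XX____
__X__X___
_X___X___
_X_X_____
__X_>____
k=36  ____v____
_________
_________
___XX____
__X__X___
_X___X___
_X_X_____
__X_X____
k=37  ___<X____
_________
_________
___XX____
__X__X___
_X___X___
_X_X_____
__X_X____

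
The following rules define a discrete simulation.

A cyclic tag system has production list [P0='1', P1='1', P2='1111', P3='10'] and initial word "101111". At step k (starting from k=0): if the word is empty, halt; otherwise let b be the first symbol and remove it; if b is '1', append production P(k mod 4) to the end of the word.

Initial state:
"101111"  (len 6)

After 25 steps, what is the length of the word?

27

k=0  "101111"  (len 6)
k=1  "011111"  (len 6)
k=2  "11111"  (len 5)
k=3  "11111111"  (len 8)
k=4  "111111110"  (len 9)
k=5  "111111101"  (len 9)
k=6  "111111011"  (len 9)
k=7  "111110111111"  (len 12)
k=8  "1111011111110"  (len 13)
k=9  "1110111111101"  (len 13)
k=10  "1101111111011"  (len 13)
k=11  "1011111110111111"  (len 16)
k=12  "01111111011111110"  (len 17)
k=13  "1111111011111110"  (len 16)
k=14  "1111110111111101"  (len 16)
k=15  "1111101111111011111"  (len 19)
k=16  "11110111111101111110"  (len 20)
k=17  "11101111111011111101"  (len 20)
k=18  "11011111110111111011"  (len 20)
k=19  "10111111101111110111111"  (len 23)
k=20  "011111110111111011111110"  (len 24)
k=21  "11111110111111011111110"  (len 23)
k=22  "11111101111110111111101"  (len 23)
k=23  "11111011111101111111011111"  (len 26)
k=24  "111101111110111111101111110"  (len 27)
k=25  "111011111101111111011111101"  (len 27)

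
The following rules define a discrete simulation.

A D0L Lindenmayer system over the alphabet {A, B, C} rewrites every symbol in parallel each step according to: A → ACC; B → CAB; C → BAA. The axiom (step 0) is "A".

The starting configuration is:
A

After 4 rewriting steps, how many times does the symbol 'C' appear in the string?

k=0  A
k=1  ACC
k=2  ACCBAABAA
k=3  ACCBAABAACABACCACCCABACCACC
k=4  ACCBAABAACABACCACCCABACCACCBAAACCCABACCBAABAAACCBAABAABAAACCCABACCBAABAAACCBAABAA

26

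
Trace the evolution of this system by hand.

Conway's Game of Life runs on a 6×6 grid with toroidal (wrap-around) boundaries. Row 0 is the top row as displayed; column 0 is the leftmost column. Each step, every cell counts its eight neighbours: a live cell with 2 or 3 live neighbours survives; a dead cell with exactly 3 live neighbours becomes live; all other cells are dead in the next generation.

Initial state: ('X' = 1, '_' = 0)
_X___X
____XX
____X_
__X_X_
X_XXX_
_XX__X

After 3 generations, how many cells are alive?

k=0  _X___X
____XX
____X_
__X_X_
X_XXX_
_XX__X
k=1  _XX__X
X___XX
____X_
_XX_X_
X___X_
_____X
k=2  _X____
XX_XX_
XX__X_
_X__X_
XX_XX_
_X__XX
k=3  _X_X__
___XX_
____X_
____X_
_X_X__
_X_XXX

12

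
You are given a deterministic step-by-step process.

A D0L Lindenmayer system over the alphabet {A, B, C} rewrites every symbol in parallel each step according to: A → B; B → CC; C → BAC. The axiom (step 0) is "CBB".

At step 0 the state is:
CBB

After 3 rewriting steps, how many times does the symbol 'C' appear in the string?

k=0  CBB
k=1  BACCCCC
k=2  CCBBACBACBACBACBAC
k=3  BACBACCCCCBBACCCBBACCCBBACCCBBACCCBBAC

19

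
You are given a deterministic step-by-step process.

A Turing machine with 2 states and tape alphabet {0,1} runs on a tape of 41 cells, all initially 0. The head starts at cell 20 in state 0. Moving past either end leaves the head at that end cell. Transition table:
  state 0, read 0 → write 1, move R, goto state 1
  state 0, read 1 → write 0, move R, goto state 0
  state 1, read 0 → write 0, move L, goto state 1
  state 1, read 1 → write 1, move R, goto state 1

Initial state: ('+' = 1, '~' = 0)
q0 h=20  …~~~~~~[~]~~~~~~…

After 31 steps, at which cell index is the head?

[0] q0 h=20  …~~~~~~[~]~~~~~~…
[1] q1 h=21  …~~~~~+[~]~~~~~~…
[2] q1 h=20  …~~~~~~[+]~~~~~~…
[3] q1 h=21  …~~~~~+[~]~~~~~~…
[4] q1 h=20  …~~~~~~[+]~~~~~~…
[5] q1 h=21  …~~~~~+[~]~~~~~~…
[6] q1 h=20  …~~~~~~[+]~~~~~~…
[7] q1 h=21  …~~~~~+[~]~~~~~~…
[8] q1 h=20  …~~~~~~[+]~~~~~~…
[9] q1 h=21  …~~~~~+[~]~~~~~~…
[10] q1 h=20  …~~~~~~[+]~~~~~~…
[11] q1 h=21  …~~~~~+[~]~~~~~~…
[12] q1 h=20  …~~~~~~[+]~~~~~~…
[13] q1 h=21  …~~~~~+[~]~~~~~~…
[14] q1 h=20  …~~~~~~[+]~~~~~~…
[15] q1 h=21  …~~~~~+[~]~~~~~~…
[16] q1 h=20  …~~~~~~[+]~~~~~~…
[17] q1 h=21  …~~~~~+[~]~~~~~~…
[18] q1 h=20  …~~~~~~[+]~~~~~~…
[19] q1 h=21  …~~~~~+[~]~~~~~~…
[20] q1 h=20  …~~~~~~[+]~~~~~~…
[21] q1 h=21  …~~~~~+[~]~~~~~~…
[22] q1 h=20  …~~~~~~[+]~~~~~~…
[23] q1 h=21  …~~~~~+[~]~~~~~~…
[24] q1 h=20  …~~~~~~[+]~~~~~~…
[25] q1 h=21  …~~~~~+[~]~~~~~~…
[26] q1 h=20  …~~~~~~[+]~~~~~~…
[27] q1 h=21  …~~~~~+[~]~~~~~~…
[28] q1 h=20  …~~~~~~[+]~~~~~~…
[29] q1 h=21  …~~~~~+[~]~~~~~~…
[30] q1 h=20  …~~~~~~[+]~~~~~~…
[31] q1 h=21  …~~~~~+[~]~~~~~~…

21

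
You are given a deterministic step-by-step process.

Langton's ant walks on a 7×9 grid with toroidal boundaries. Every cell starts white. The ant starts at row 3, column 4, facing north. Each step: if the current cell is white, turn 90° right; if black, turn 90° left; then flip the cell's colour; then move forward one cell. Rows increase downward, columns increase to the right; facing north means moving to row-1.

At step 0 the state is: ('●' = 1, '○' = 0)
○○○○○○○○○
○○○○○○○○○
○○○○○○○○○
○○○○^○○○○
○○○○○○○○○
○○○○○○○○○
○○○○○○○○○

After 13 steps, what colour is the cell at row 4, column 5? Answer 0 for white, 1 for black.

1

gen 0: ○○○○○○○○○
○○○○○○○○○
○○○○○○○○○
○○○○^○○○○
○○○○○○○○○
○○○○○○○○○
○○○○○○○○○
gen 1: ○○○○○○○○○
○○○○○○○○○
○○○○○○○○○
○○○○●>○○○
○○○○○○○○○
○○○○○○○○○
○○○○○○○○○
gen 2: ○○○○○○○○○
○○○○○○○○○
○○○○○○○○○
○○○○●●○○○
○○○○○v○○○
○○○○○○○○○
○○○○○○○○○
gen 3: ○○○○○○○○○
○○○○○○○○○
○○○○○○○○○
○○○○●●○○○
○○○○<●○○○
○○○○○○○○○
○○○○○○○○○
gen 4: ○○○○○○○○○
○○○○○○○○○
○○○○○○○○○
○○○○^●○○○
○○○○●●○○○
○○○○○○○○○
○○○○○○○○○
gen 5: ○○○○○○○○○
○○○○○○○○○
○○○○○○○○○
○○○<○●○○○
○○○○●●○○○
○○○○○○○○○
○○○○○○○○○
gen 6: ○○○○○○○○○
○○○○○○○○○
○○○^○○○○○
○○○●○●○○○
○○○○●●○○○
○○○○○○○○○
○○○○○○○○○
gen 7: ○○○○○○○○○
○○○○○○○○○
○○○●>○○○○
○○○●○●○○○
○○○○●●○○○
○○○○○○○○○
○○○○○○○○○
gen 8: ○○○○○○○○○
○○○○○○○○○
○○○●●○○○○
○○○●v●○○○
○○○○●●○○○
○○○○○○○○○
○○○○○○○○○
gen 9: ○○○○○○○○○
○○○○○○○○○
○○○●●○○○○
○○○<●●○○○
○○○○●●○○○
○○○○○○○○○
○○○○○○○○○
gen 10: ○○○○○○○○○
○○○○○○○○○
○○○●●○○○○
○○○○●●○○○
○○○v●●○○○
○○○○○○○○○
○○○○○○○○○
gen 11: ○○○○○○○○○
○○○○○○○○○
○○○●●○○○○
○○○○●●○○○
○○<●●●○○○
○○○○○○○○○
○○○○○○○○○
gen 12: ○○○○○○○○○
○○○○○○○○○
○○○●●○○○○
○○^○●●○○○
○○●●●●○○○
○○○○○○○○○
○○○○○○○○○
gen 13: ○○○○○○○○○
○○○○○○○○○
○○○●●○○○○
○○●>●●○○○
○○●●●●○○○
○○○○○○○○○
○○○○○○○○○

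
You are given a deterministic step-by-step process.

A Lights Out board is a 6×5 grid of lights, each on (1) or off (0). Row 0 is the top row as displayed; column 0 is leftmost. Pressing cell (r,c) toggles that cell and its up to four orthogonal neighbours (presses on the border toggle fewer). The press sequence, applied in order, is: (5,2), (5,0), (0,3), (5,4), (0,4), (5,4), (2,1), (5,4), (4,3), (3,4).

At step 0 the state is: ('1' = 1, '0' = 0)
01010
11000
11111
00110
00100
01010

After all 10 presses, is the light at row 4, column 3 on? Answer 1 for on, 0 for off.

step 0: 01010
11000
11111
00110
00100
01010
step 1: 01010
11000
11111
00110
00000
00100
step 2: 01010
11000
11111
00110
10000
11100
step 3: 01101
11010
11111
00110
10000
11100
step 4: 01101
11010
11111
00110
10001
11111
step 5: 01110
11011
11111
00110
10001
11111
step 6: 01110
11011
11111
00110
10000
11100
step 7: 01110
10011
00011
01110
10000
11100
step 8: 01110
10011
00011
01110
10001
11111
step 9: 01110
10011
00011
01100
10110
11101
step 10: 01110
10011
00010
01111
10111
11101

1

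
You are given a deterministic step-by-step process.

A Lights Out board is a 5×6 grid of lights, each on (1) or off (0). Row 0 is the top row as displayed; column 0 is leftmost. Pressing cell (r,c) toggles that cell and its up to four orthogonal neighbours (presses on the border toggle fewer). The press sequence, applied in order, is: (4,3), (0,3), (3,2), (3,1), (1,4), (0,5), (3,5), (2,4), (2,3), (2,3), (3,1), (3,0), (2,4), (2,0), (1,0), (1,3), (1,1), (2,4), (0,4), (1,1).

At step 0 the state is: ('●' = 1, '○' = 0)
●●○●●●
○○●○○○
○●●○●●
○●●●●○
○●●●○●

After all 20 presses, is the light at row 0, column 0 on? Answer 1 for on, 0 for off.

0

t=0: ●●○●●●
○○●○○○
○●●○●●
○●●●●○
○●●●○●
t=1: ●●○●●●
○○●○○○
○●●○●●
○●●○●○
○●○○●●
t=2: ●●●○○●
○○●●○○
○●●○●●
○●●○●○
○●○○●●
t=3: ●●●○○●
○○●●○○
○●○○●●
○○○●●○
○●●○●●
t=4: ●●●○○●
○○●●○○
○○○○●●
●●●●●○
○○●○●●
t=5: ●●●○●●
○○●○●●
○○○○○●
●●●●●○
○○●○●●
t=6: ●●●○○○
○○●○●○
○○○○○●
●●●●●○
○○●○●●
t=7: ●●●○○○
○○●○●○
○○○○○○
●●●●○●
○○●○●○
t=8: ●●●○○○
○○●○○○
○○○●●●
●●●●●●
○○●○●○
t=9: ●●●○○○
○○●●○○
○○●○○●
●●●○●●
○○●○●○
t=10: ●●●○○○
○○●○○○
○○○●●●
●●●●●●
○○●○●○
t=11: ●●●○○○
○○●○○○
○●○●●●
○○○●●●
○●●○●○
t=12: ●●●○○○
○○●○○○
●●○●●●
●●○●●●
●●●○●○
t=13: ●●●○○○
○○●○●○
●●○○○○
●●○●○●
●●●○●○
t=14: ●●●○○○
●○●○●○
○○○○○○
○●○●○●
●●●○●○
t=15: ○●●○○○
○●●○●○
●○○○○○
○●○●○●
●●●○●○
t=16: ○●●●○○
○●○●○○
●○○●○○
○●○●○●
●●●○●○
t=17: ○○●●○○
●○●●○○
●●○●○○
○●○●○●
●●●○●○
t=18: ○○●●○○
●○●●●○
●●○○●●
○●○●●●
●●●○●○
t=19: ○○●○●●
●○●●○○
●●○○●●
○●○●●●
●●●○●○
t=20: ○●●○●●
○●○●○○
●○○○●●
○●○●●●
●●●○●○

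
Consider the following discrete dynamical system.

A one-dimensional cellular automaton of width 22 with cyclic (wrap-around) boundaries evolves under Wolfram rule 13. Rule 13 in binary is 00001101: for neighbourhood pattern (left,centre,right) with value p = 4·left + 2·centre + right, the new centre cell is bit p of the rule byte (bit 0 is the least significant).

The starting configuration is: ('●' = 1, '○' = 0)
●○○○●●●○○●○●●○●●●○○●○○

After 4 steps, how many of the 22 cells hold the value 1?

9

k=0  ●○○○●●●○○●○●●○●●●○○●○○
k=1  ●○●○●○○○○●○●○○●○○○○●○○
k=2  ●○●○●○●●○●○●○○●○●●○●○○
k=3  ●○●○●○●○○●○●○○●○●○○●○○
k=4  ●○●○●○●○○●○●○○●○●○○●○○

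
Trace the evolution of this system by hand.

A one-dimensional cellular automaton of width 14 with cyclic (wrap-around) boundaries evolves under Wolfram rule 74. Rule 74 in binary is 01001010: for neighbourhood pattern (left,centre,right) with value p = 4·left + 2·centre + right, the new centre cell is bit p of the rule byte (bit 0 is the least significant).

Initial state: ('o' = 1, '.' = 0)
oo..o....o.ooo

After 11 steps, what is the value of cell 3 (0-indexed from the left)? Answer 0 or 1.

[0] oo..o....o.ooo
[1] .o.o....o..o..
[2] o......o..o...
[3] ......o..o...o
[4] .....o..o...o.
[5] ....o..o...o..
[6] ...o..o...o...
[7] ..o..o...o....
[8] .o..o...o.....
[9] o..o...o......
[10] ..o...o......o
[11] .o...o......o.

0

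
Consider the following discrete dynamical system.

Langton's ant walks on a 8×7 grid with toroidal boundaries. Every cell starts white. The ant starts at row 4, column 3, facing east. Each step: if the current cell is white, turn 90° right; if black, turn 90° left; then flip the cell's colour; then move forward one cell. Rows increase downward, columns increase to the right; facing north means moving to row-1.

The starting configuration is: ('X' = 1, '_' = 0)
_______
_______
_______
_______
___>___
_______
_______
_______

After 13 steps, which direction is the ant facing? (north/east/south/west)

[0] _______
_______
_______
_______
___>___
_______
_______
_______
[1] _______
_______
_______
_______
___X___
___v___
_______
_______
[2] _______
_______
_______
_______
___X___
__<X___
_______
_______
[3] _______
_______
_______
_______
__^X___
__XX___
_______
_______
[4] _______
_______
_______
_______
__X>___
__XX___
_______
_______
[5] _______
_______
_______
___^___
__X____
__XX___
_______
_______
[6] _______
_______
_______
___X>__
__X____
__XX___
_______
_______
[7] _______
_______
_______
___XX__
__X_v__
__XX___
_______
_______
[8] _______
_______
_______
___XX__
__X<X__
__XX___
_______
_______
[9] _______
_______
_______
___^X__
__XXX__
__XX___
_______
_______
[10] _______
_______
_______
__<_X__
__XXX__
__XX___
_______
_______
[11] _______
_______
__^____
__X_X__
__XXX__
__XX___
_______
_______
[12] _______
_______
__X>___
__X_X__
__XXX__
__XX___
_______
_______
[13] _______
_______
__XX___
__XvX__
__XXX__
__XX___
_______
_______

south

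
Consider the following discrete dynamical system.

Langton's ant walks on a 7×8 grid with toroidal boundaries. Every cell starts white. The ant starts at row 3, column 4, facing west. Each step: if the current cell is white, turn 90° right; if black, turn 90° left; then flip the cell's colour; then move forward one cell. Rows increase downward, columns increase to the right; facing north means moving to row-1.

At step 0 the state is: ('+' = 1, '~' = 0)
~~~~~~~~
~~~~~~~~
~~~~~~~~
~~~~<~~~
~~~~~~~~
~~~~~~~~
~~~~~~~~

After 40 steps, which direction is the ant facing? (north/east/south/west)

[0] ~~~~~~~~
~~~~~~~~
~~~~~~~~
~~~~<~~~
~~~~~~~~
~~~~~~~~
~~~~~~~~
[1] ~~~~~~~~
~~~~~~~~
~~~~^~~~
~~~~+~~~
~~~~~~~~
~~~~~~~~
~~~~~~~~
[2] ~~~~~~~~
~~~~~~~~
~~~~+>~~
~~~~+~~~
~~~~~~~~
~~~~~~~~
~~~~~~~~
[3] ~~~~~~~~
~~~~~~~~
~~~~++~~
~~~~+v~~
~~~~~~~~
~~~~~~~~
~~~~~~~~
[4] ~~~~~~~~
~~~~~~~~
~~~~++~~
~~~~<+~~
~~~~~~~~
~~~~~~~~
~~~~~~~~
[5] ~~~~~~~~
~~~~~~~~
~~~~++~~
~~~~~+~~
~~~~v~~~
~~~~~~~~
~~~~~~~~
[6] ~~~~~~~~
~~~~~~~~
~~~~++~~
~~~~~+~~
~~~<+~~~
~~~~~~~~
~~~~~~~~
[7] ~~~~~~~~
~~~~~~~~
~~~~++~~
~~~^~+~~
~~~++~~~
~~~~~~~~
~~~~~~~~
[8] ~~~~~~~~
~~~~~~~~
~~~~++~~
~~~+>+~~
~~~++~~~
~~~~~~~~
~~~~~~~~
[9] ~~~~~~~~
~~~~~~~~
~~~~++~~
~~~+++~~
~~~+v~~~
~~~~~~~~
~~~~~~~~
[10] ~~~~~~~~
~~~~~~~~
~~~~++~~
~~~+++~~
~~~+~>~~
~~~~~~~~
~~~~~~~~
[11] ~~~~~~~~
~~~~~~~~
~~~~++~~
~~~+++~~
~~~+~+~~
~~~~~v~~
~~~~~~~~
[12] ~~~~~~~~
~~~~~~~~
~~~~++~~
~~~+++~~
~~~+~+~~
~~~~<+~~
~~~~~~~~
[13] ~~~~~~~~
~~~~~~~~
~~~~++~~
~~~+++~~
~~~+^+~~
~~~~++~~
~~~~~~~~
[14] ~~~~~~~~
~~~~~~~~
~~~~++~~
~~~+++~~
~~~++>~~
~~~~++~~
~~~~~~~~
[15] ~~~~~~~~
~~~~~~~~
~~~~++~~
~~~++^~~
~~~++~~~
~~~~++~~
~~~~~~~~
[16] ~~~~~~~~
~~~~~~~~
~~~~++~~
~~~+<~~~
~~~++~~~
~~~~++~~
~~~~~~~~
[17] ~~~~~~~~
~~~~~~~~
~~~~++~~
~~~+~~~~
~~~+v~~~
~~~~++~~
~~~~~~~~
[18] ~~~~~~~~
~~~~~~~~
~~~~++~~
~~~+~~~~
~~~+~>~~
~~~~++~~
~~~~~~~~
[19] ~~~~~~~~
~~~~~~~~
~~~~++~~
~~~+~~~~
~~~+~+~~
~~~~+v~~
~~~~~~~~
[20] ~~~~~~~~
~~~~~~~~
~~~~++~~
~~~+~~~~
~~~+~+~~
~~~~+~>~
~~~~~~~~
[21] ~~~~~~~~
~~~~~~~~
~~~~++~~
~~~+~~~~
~~~+~+~~
~~~~+~+~
~~~~~~v~
[22] ~~~~~~~~
~~~~~~~~
~~~~++~~
~~~+~~~~
~~~+~+~~
~~~~+~+~
~~~~~<+~
[23] ~~~~~~~~
~~~~~~~~
~~~~++~~
~~~+~~~~
~~~+~+~~
~~~~+^+~
~~~~~++~
[24] ~~~~~~~~
~~~~~~~~
~~~~++~~
~~~+~~~~
~~~+~+~~
~~~~++>~
~~~~~++~
[25] ~~~~~~~~
~~~~~~~~
~~~~++~~
~~~+~~~~
~~~+~+^~
~~~~++~~
~~~~~++~
[26] ~~~~~~~~
~~~~~~~~
~~~~++~~
~~~+~~~~
~~~+~++>
~~~~++~~
~~~~~++~
[27] ~~~~~~~~
~~~~~~~~
~~~~++~~
~~~+~~~~
~~~+~+++
~~~~++~v
~~~~~++~
[28] ~~~~~~~~
~~~~~~~~
~~~~++~~
~~~+~~~~
~~~+~+++
~~~~++<+
~~~~~++~
[29] ~~~~~~~~
~~~~~~~~
~~~~++~~
~~~+~~~~
~~~+~+^+
~~~~++++
~~~~~++~
[30] ~~~~~~~~
~~~~~~~~
~~~~++~~
~~~+~~~~
~~~+~<~+
~~~~++++
~~~~~++~
[31] ~~~~~~~~
~~~~~~~~
~~~~++~~
~~~+~~~~
~~~+~~~+
~~~~+v++
~~~~~++~
[32] ~~~~~~~~
~~~~~~~~
~~~~++~~
~~~+~~~~
~~~+~~~+
~~~~+~>+
~~~~~++~
[33] ~~~~~~~~
~~~~~~~~
~~~~++~~
~~~+~~~~
~~~+~~^+
~~~~+~~+
~~~~~++~
[34] ~~~~~~~~
~~~~~~~~
~~~~++~~
~~~+~~~~
~~~+~~+>
~~~~+~~+
~~~~~++~
[35] ~~~~~~~~
~~~~~~~~
~~~~++~~
~~~+~~~^
~~~+~~+~
~~~~+~~+
~~~~~++~
[36] ~~~~~~~~
~~~~~~~~
~~~~++~~
>~~+~~~+
~~~+~~+~
~~~~+~~+
~~~~~++~
[37] ~~~~~~~~
~~~~~~~~
~~~~++~~
+~~+~~~+
v~~+~~+~
~~~~+~~+
~~~~~++~
[38] ~~~~~~~~
~~~~~~~~
~~~~++~~
+~~+~~~+
+~~+~~+<
~~~~+~~+
~~~~~++~
[39] ~~~~~~~~
~~~~~~~~
~~~~++~~
+~~+~~~^
+~~+~~++
~~~~+~~+
~~~~~++~
[40] ~~~~~~~~
~~~~~~~~
~~~~++~~
+~~+~~<~
+~~+~~++
~~~~+~~+
~~~~~++~

west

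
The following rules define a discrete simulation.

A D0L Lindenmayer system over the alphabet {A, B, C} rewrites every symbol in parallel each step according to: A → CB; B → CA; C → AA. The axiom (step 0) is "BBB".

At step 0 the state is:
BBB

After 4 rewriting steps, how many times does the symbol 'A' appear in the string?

k=0  BBB
k=1  CACACA
k=2  AACBAACBAACB
k=3  CBCBAACACBCBAACACBCBAACA
k=4  AACAAACACBCBAACBAACAAACACBCBAACBAACAAACACBCBAACB

24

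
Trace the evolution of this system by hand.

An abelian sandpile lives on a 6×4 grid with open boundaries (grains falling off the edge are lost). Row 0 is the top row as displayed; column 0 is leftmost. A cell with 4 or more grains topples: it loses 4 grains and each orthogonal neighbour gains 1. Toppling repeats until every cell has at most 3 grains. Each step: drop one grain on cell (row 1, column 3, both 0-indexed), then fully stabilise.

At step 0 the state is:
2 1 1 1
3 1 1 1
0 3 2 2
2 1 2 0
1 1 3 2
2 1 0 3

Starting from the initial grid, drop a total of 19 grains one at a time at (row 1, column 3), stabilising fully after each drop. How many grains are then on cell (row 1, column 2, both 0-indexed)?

step 0: 2 1 1 1
3 1 1 1
0 3 2 2
2 1 2 0
1 1 3 2
2 1 0 3
step 1: 2 1 1 1
3 1 1 2
0 3 2 2
2 1 2 0
1 1 3 2
2 1 0 3
step 2: 2 1 1 1
3 1 1 3
0 3 2 2
2 1 2 0
1 1 3 2
2 1 0 3
step 3: 2 1 1 2
3 1 2 0
0 3 2 3
2 1 2 0
1 1 3 2
2 1 0 3
step 4: 2 1 1 2
3 1 2 1
0 3 2 3
2 1 2 0
1 1 3 2
2 1 0 3
step 5: 2 1 1 2
3 1 2 2
0 3 2 3
2 1 2 0
1 1 3 2
2 1 0 3
step 6: 2 1 1 2
3 1 2 3
0 3 2 3
2 1 2 0
1 1 3 2
2 1 0 3
step 7: 2 1 1 3
3 1 3 1
0 3 3 0
2 1 2 1
1 1 3 2
2 1 0 3
step 8: 2 1 1 3
3 1 3 2
0 3 3 0
2 1 2 1
1 1 3 2
2 1 0 3
step 9: 2 1 1 3
3 1 3 3
0 3 3 0
2 1 2 1
1 1 3 2
2 1 0 3
step 10: 2 1 3 0
3 3 1 2
1 0 1 2
2 2 3 1
1 1 3 2
2 1 0 3
step 11: 2 1 3 0
3 3 1 3
1 0 1 2
2 2 3 1
1 1 3 2
2 1 0 3
step 12: 2 1 3 1
3 3 2 0
1 0 1 3
2 2 3 1
1 1 3 2
2 1 0 3
step 13: 2 1 3 1
3 3 2 1
1 0 1 3
2 2 3 1
1 1 3 2
2 1 0 3
step 14: 2 1 3 1
3 3 2 2
1 0 1 3
2 2 3 1
1 1 3 2
2 1 0 3
step 15: 2 1 3 1
3 3 2 3
1 0 1 3
2 2 3 1
1 1 3 2
2 1 0 3
step 16: 2 1 3 2
3 3 3 1
1 0 2 0
2 2 3 2
1 1 3 2
2 1 0 3
step 17: 2 1 3 2
3 3 3 2
1 0 2 0
2 2 3 2
1 1 3 2
2 1 0 3
step 18: 2 1 3 2
3 3 3 3
1 0 2 0
2 2 3 2
1 1 3 2
2 1 0 3
step 19: 3 3 1 0
0 1 2 2
2 1 3 1
2 2 3 2
1 1 3 2
2 1 0 3

2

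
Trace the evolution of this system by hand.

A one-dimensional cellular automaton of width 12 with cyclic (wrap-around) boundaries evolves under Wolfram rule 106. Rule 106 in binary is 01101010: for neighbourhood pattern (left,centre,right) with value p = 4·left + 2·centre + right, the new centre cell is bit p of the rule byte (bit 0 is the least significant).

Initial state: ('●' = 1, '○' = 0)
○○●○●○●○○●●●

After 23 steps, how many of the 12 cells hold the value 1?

6

step 0: ○○●○●○●○○●●●
step 1: ○●○●○●○○●●○●
step 2: ●○●○●○○●●●●○
step 3: ○●○●○○●●○○●●
step 4: ●○●○○●●●○●●●
step 5: ●●○○●●○●●●○○
step 6: ●●○●●●●●○●○●
step 7: ○●●●○○○●●○●●
step 8: ●●○●○○●●●●●●
step 9: ○●●○○●●○○○○○
step 10: ●●●○●●●○○○○○
step 11: ●○●●●○●○○○○●
step 12: ●●●○●●○○○○●●
step 13: ○○●●●●○○○●●○
step 14: ○●●○○●○○●●●○
step 15: ●●●○●○○●●○●○
step 16: ●○●●○○●●●●○●
step 17: ●●●●○●●○○●●●
step 18: ○○○●●●●○●●○○
step 19: ○○●●○○●●●●○○
step 20: ○●●●○●●○○●○○
step 21: ●●○●●●●○●○○○
step 22: ●●●●○○●●○○○●
step 23: ○○○●○●●●○○●●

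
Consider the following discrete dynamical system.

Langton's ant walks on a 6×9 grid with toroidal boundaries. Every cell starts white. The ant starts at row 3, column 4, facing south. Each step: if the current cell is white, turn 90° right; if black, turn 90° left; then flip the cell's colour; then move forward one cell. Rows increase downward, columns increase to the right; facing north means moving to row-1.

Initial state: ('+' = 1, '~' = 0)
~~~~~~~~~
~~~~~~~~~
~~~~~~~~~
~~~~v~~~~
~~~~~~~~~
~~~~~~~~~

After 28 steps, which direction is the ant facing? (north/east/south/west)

[0] ~~~~~~~~~
~~~~~~~~~
~~~~~~~~~
~~~~v~~~~
~~~~~~~~~
~~~~~~~~~
[1] ~~~~~~~~~
~~~~~~~~~
~~~~~~~~~
~~~<+~~~~
~~~~~~~~~
~~~~~~~~~
[2] ~~~~~~~~~
~~~~~~~~~
~~~^~~~~~
~~~++~~~~
~~~~~~~~~
~~~~~~~~~
[3] ~~~~~~~~~
~~~~~~~~~
~~~+>~~~~
~~~++~~~~
~~~~~~~~~
~~~~~~~~~
[4] ~~~~~~~~~
~~~~~~~~~
~~~++~~~~
~~~+v~~~~
~~~~~~~~~
~~~~~~~~~
[5] ~~~~~~~~~
~~~~~~~~~
~~~++~~~~
~~~+~>~~~
~~~~~~~~~
~~~~~~~~~
[6] ~~~~~~~~~
~~~~~~~~~
~~~++~~~~
~~~+~+~~~
~~~~~v~~~
~~~~~~~~~
[7] ~~~~~~~~~
~~~~~~~~~
~~~++~~~~
~~~+~+~~~
~~~~<+~~~
~~~~~~~~~
[8] ~~~~~~~~~
~~~~~~~~~
~~~++~~~~
~~~+^+~~~
~~~~++~~~
~~~~~~~~~
[9] ~~~~~~~~~
~~~~~~~~~
~~~++~~~~
~~~++>~~~
~~~~++~~~
~~~~~~~~~
[10] ~~~~~~~~~
~~~~~~~~~
~~~++^~~~
~~~++~~~~
~~~~++~~~
~~~~~~~~~
[11] ~~~~~~~~~
~~~~~~~~~
~~~+++>~~
~~~++~~~~
~~~~++~~~
~~~~~~~~~
[12] ~~~~~~~~~
~~~~~~~~~
~~~++++~~
~~~++~v~~
~~~~++~~~
~~~~~~~~~
[13] ~~~~~~~~~
~~~~~~~~~
~~~++++~~
~~~++<+~~
~~~~++~~~
~~~~~~~~~
[14] ~~~~~~~~~
~~~~~~~~~
~~~++^+~~
~~~++++~~
~~~~++~~~
~~~~~~~~~
[15] ~~~~~~~~~
~~~~~~~~~
~~~+<~+~~
~~~++++~~
~~~~++~~~
~~~~~~~~~
[16] ~~~~~~~~~
~~~~~~~~~
~~~+~~+~~
~~~+v++~~
~~~~++~~~
~~~~~~~~~
[17] ~~~~~~~~~
~~~~~~~~~
~~~+~~+~~
~~~+~>+~~
~~~~++~~~
~~~~~~~~~
[18] ~~~~~~~~~
~~~~~~~~~
~~~+~^+~~
~~~+~~+~~
~~~~++~~~
~~~~~~~~~
[19] ~~~~~~~~~
~~~~~~~~~
~~~+~+>~~
~~~+~~+~~
~~~~++~~~
~~~~~~~~~
[20] ~~~~~~~~~
~~~~~~^~~
~~~+~+~~~
~~~+~~+~~
~~~~++~~~
~~~~~~~~~
[21] ~~~~~~~~~
~~~~~~+>~
~~~+~+~~~
~~~+~~+~~
~~~~++~~~
~~~~~~~~~
[22] ~~~~~~~~~
~~~~~~++~
~~~+~+~v~
~~~+~~+~~
~~~~++~~~
~~~~~~~~~
[23] ~~~~~~~~~
~~~~~~++~
~~~+~+<+~
~~~+~~+~~
~~~~++~~~
~~~~~~~~~
[24] ~~~~~~~~~
~~~~~~^+~
~~~+~+++~
~~~+~~+~~
~~~~++~~~
~~~~~~~~~
[25] ~~~~~~~~~
~~~~~<~+~
~~~+~+++~
~~~+~~+~~
~~~~++~~~
~~~~~~~~~
[26] ~~~~~^~~~
~~~~~+~+~
~~~+~+++~
~~~+~~+~~
~~~~++~~~
~~~~~~~~~
[27] ~~~~~+>~~
~~~~~+~+~
~~~+~+++~
~~~+~~+~~
~~~~++~~~
~~~~~~~~~
[28] ~~~~~++~~
~~~~~+v+~
~~~+~+++~
~~~+~~+~~
~~~~++~~~
~~~~~~~~~

south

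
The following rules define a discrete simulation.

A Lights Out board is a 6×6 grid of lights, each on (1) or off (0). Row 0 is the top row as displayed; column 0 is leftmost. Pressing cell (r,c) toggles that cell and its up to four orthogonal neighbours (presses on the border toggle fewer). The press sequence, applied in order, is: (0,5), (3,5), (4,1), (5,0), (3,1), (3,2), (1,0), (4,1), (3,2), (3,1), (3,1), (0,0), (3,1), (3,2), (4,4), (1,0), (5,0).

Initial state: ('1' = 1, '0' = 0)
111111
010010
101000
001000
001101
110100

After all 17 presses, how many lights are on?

gen 0: 111111
010010
101000
001000
001101
110100
gen 1: 111100
010011
101000
001000
001101
110100
gen 2: 111100
010011
101001
001011
001100
110100
gen 3: 111100
010011
101001
011011
110100
100100
gen 4: 111100
010011
101001
011011
010100
010100
gen 5: 111100
010011
111001
100011
000100
010100
gen 6: 111100
010011
110001
111111
001100
010100
gen 7: 011100
100011
010001
111111
001100
010100
gen 8: 011100
100011
010001
101111
110100
000100
gen 9: 011100
100011
011001
110011
111100
000100
gen 10: 011100
100011
001001
001011
101100
000100
gen 11: 011100
100011
011001
110011
111100
000100
gen 12: 101100
000011
011001
110011
111100
000100
gen 13: 101100
000011
001001
001011
101100
000100
gen 14: 101100
000011
000001
010111
100100
000100
gen 15: 101100
000011
000001
010101
100011
000110
gen 16: 001100
110011
100001
010101
100011
000110
gen 17: 001100
110011
100001
010101
000011
110110

17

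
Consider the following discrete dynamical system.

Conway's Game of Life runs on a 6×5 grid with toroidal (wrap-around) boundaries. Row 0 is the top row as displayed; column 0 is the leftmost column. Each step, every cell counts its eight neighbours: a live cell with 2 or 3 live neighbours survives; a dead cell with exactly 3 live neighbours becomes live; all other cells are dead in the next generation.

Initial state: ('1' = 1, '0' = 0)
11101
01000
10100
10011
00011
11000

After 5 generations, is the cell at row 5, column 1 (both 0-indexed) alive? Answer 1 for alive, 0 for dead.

0

[0] 11101
01000
10100
10011
00011
11000
[1] 00101
00011
10110
11100
01110
00000
[2] 00001
11000
10000
10000
10010
01000
[3] 01000
11001
10001
11000
11001
10001
[4] 01000
01001
00000
00000
00000
00001
[5] 00000
10000
00000
00000
00000
00000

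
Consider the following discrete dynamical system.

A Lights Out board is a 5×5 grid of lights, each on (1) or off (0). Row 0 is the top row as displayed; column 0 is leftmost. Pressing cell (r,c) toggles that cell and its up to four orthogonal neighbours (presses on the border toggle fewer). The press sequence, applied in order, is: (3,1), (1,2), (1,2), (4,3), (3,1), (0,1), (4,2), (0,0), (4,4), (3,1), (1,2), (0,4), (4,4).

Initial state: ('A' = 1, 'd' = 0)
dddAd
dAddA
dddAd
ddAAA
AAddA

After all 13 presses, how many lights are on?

t=0: dddAd
dAddA
dddAd
ddAAA
AAddA
t=1: dddAd
dAddA
dAdAd
AAdAA
AdddA
t=2: ddAAd
ddAAA
dAAAd
AAdAA
AdddA
t=3: dddAd
dAddA
dAdAd
AAdAA
AdddA
t=4: dddAd
dAddA
dAdAd
AAddA
AdAAd
t=5: dddAd
dAddA
dddAd
ddAdA
AAAAd
t=6: AAAAd
ddddA
dddAd
ddAdA
AAAAd
t=7: AAAAd
ddddA
dddAd
ddddA
Adddd
t=8: ddAAd
AdddA
dddAd
ddddA
Adddd
t=9: ddAAd
AdddA
dddAd
ddddd
AddAA
t=10: ddAAd
AdddA
dAdAd
AAAdd
AAdAA
t=11: dddAd
AAAAA
dAAAd
AAAdd
AAdAA
t=12: ddddA
AAAAd
dAAAd
AAAdd
AAdAA
t=13: ddddA
AAAAd
dAAAd
AAAdA
AAddd

14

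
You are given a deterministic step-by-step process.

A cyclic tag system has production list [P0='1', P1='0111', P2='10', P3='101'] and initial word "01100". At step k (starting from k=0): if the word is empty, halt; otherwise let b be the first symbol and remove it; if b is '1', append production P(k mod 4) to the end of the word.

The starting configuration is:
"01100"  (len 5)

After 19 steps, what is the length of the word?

15

0) "01100"  (len 5)
1) "1100"  (len 4)
2) "1000111"  (len 7)
3) "00011110"  (len 8)
4) "0011110"  (len 7)
5) "011110"  (len 6)
6) "11110"  (len 5)
7) "111010"  (len 6)
8) "11010101"  (len 8)
9) "10101011"  (len 8)
10) "01010110111"  (len 11)
11) "1010110111"  (len 10)
12) "010110111101"  (len 12)
13) "10110111101"  (len 11)
14) "01101111010111"  (len 14)
15) "1101111010111"  (len 13)
16) "101111010111101"  (len 15)
17) "011110101111011"  (len 15)
18) "11110101111011"  (len 14)
19) "111010111101110"  (len 15)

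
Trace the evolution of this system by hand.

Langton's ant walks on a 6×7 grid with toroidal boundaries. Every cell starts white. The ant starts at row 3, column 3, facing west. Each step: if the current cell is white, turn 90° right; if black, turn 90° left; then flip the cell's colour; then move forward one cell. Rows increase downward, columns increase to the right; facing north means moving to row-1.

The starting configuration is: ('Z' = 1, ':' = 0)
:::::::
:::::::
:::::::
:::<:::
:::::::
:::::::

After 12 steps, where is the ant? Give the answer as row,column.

5,3

t=0: :::::::
:::::::
:::::::
:::<:::
:::::::
:::::::
t=1: :::::::
:::::::
:::^:::
:::Z:::
:::::::
:::::::
t=2: :::::::
:::::::
:::Z>::
:::Z:::
:::::::
:::::::
t=3: :::::::
:::::::
:::ZZ::
:::Zv::
:::::::
:::::::
t=4: :::::::
:::::::
:::ZZ::
:::<Z::
:::::::
:::::::
t=5: :::::::
:::::::
:::ZZ::
::::Z::
:::v:::
:::::::
t=6: :::::::
:::::::
:::ZZ::
::::Z::
::<Z:::
:::::::
t=7: :::::::
:::::::
:::ZZ::
::^:Z::
::ZZ:::
:::::::
t=8: :::::::
:::::::
:::ZZ::
::Z>Z::
::ZZ:::
:::::::
t=9: :::::::
:::::::
:::ZZ::
::ZZZ::
::Zv:::
:::::::
t=10: :::::::
:::::::
:::ZZ::
::ZZZ::
::Z:>::
:::::::
t=11: :::::::
:::::::
:::ZZ::
::ZZZ::
::Z:Z::
::::v::
t=12: :::::::
:::::::
:::ZZ::
::ZZZ::
::Z:Z::
:::<Z::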